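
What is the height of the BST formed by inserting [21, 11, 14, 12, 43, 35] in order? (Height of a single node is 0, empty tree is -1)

Insertion order: [21, 11, 14, 12, 43, 35]
Tree (level-order array): [21, 11, 43, None, 14, 35, None, 12]
Compute height bottom-up (empty subtree = -1):
  height(12) = 1 + max(-1, -1) = 0
  height(14) = 1 + max(0, -1) = 1
  height(11) = 1 + max(-1, 1) = 2
  height(35) = 1 + max(-1, -1) = 0
  height(43) = 1 + max(0, -1) = 1
  height(21) = 1 + max(2, 1) = 3
Height = 3


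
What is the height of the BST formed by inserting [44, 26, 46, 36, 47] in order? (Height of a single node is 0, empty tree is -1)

Insertion order: [44, 26, 46, 36, 47]
Tree (level-order array): [44, 26, 46, None, 36, None, 47]
Compute height bottom-up (empty subtree = -1):
  height(36) = 1 + max(-1, -1) = 0
  height(26) = 1 + max(-1, 0) = 1
  height(47) = 1 + max(-1, -1) = 0
  height(46) = 1 + max(-1, 0) = 1
  height(44) = 1 + max(1, 1) = 2
Height = 2


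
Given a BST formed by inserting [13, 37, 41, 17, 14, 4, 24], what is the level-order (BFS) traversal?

Tree insertion order: [13, 37, 41, 17, 14, 4, 24]
Tree (level-order array): [13, 4, 37, None, None, 17, 41, 14, 24]
BFS from the root, enqueuing left then right child of each popped node:
  queue [13] -> pop 13, enqueue [4, 37], visited so far: [13]
  queue [4, 37] -> pop 4, enqueue [none], visited so far: [13, 4]
  queue [37] -> pop 37, enqueue [17, 41], visited so far: [13, 4, 37]
  queue [17, 41] -> pop 17, enqueue [14, 24], visited so far: [13, 4, 37, 17]
  queue [41, 14, 24] -> pop 41, enqueue [none], visited so far: [13, 4, 37, 17, 41]
  queue [14, 24] -> pop 14, enqueue [none], visited so far: [13, 4, 37, 17, 41, 14]
  queue [24] -> pop 24, enqueue [none], visited so far: [13, 4, 37, 17, 41, 14, 24]
Result: [13, 4, 37, 17, 41, 14, 24]


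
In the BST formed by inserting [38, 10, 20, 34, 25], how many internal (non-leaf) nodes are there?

Tree built from: [38, 10, 20, 34, 25]
Tree (level-order array): [38, 10, None, None, 20, None, 34, 25]
Rule: An internal node has at least one child.
Per-node child counts:
  node 38: 1 child(ren)
  node 10: 1 child(ren)
  node 20: 1 child(ren)
  node 34: 1 child(ren)
  node 25: 0 child(ren)
Matching nodes: [38, 10, 20, 34]
Count of internal (non-leaf) nodes: 4


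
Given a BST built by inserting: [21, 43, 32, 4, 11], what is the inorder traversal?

Tree insertion order: [21, 43, 32, 4, 11]
Tree (level-order array): [21, 4, 43, None, 11, 32]
Inorder traversal: [4, 11, 21, 32, 43]


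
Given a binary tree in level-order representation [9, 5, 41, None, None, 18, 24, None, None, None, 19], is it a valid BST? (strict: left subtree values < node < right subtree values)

Level-order array: [9, 5, 41, None, None, 18, 24, None, None, None, 19]
Validate using subtree bounds (lo, hi): at each node, require lo < value < hi,
then recurse left with hi=value and right with lo=value.
Preorder trace (stopping at first violation):
  at node 9 with bounds (-inf, +inf): OK
  at node 5 with bounds (-inf, 9): OK
  at node 41 with bounds (9, +inf): OK
  at node 18 with bounds (9, 41): OK
  at node 24 with bounds (41, +inf): VIOLATION
Node 24 violates its bound: not (41 < 24 < +inf).
Result: Not a valid BST


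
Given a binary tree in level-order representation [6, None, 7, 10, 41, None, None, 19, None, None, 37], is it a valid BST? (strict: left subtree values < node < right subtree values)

Level-order array: [6, None, 7, 10, 41, None, None, 19, None, None, 37]
Validate using subtree bounds (lo, hi): at each node, require lo < value < hi,
then recurse left with hi=value and right with lo=value.
Preorder trace (stopping at first violation):
  at node 6 with bounds (-inf, +inf): OK
  at node 7 with bounds (6, +inf): OK
  at node 10 with bounds (6, 7): VIOLATION
Node 10 violates its bound: not (6 < 10 < 7).
Result: Not a valid BST


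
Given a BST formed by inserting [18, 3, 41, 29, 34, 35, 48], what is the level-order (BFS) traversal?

Tree insertion order: [18, 3, 41, 29, 34, 35, 48]
Tree (level-order array): [18, 3, 41, None, None, 29, 48, None, 34, None, None, None, 35]
BFS from the root, enqueuing left then right child of each popped node:
  queue [18] -> pop 18, enqueue [3, 41], visited so far: [18]
  queue [3, 41] -> pop 3, enqueue [none], visited so far: [18, 3]
  queue [41] -> pop 41, enqueue [29, 48], visited so far: [18, 3, 41]
  queue [29, 48] -> pop 29, enqueue [34], visited so far: [18, 3, 41, 29]
  queue [48, 34] -> pop 48, enqueue [none], visited so far: [18, 3, 41, 29, 48]
  queue [34] -> pop 34, enqueue [35], visited so far: [18, 3, 41, 29, 48, 34]
  queue [35] -> pop 35, enqueue [none], visited so far: [18, 3, 41, 29, 48, 34, 35]
Result: [18, 3, 41, 29, 48, 34, 35]


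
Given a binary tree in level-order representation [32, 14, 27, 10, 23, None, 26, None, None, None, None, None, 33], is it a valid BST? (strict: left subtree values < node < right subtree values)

Level-order array: [32, 14, 27, 10, 23, None, 26, None, None, None, None, None, 33]
Validate using subtree bounds (lo, hi): at each node, require lo < value < hi,
then recurse left with hi=value and right with lo=value.
Preorder trace (stopping at first violation):
  at node 32 with bounds (-inf, +inf): OK
  at node 14 with bounds (-inf, 32): OK
  at node 10 with bounds (-inf, 14): OK
  at node 23 with bounds (14, 32): OK
  at node 27 with bounds (32, +inf): VIOLATION
Node 27 violates its bound: not (32 < 27 < +inf).
Result: Not a valid BST


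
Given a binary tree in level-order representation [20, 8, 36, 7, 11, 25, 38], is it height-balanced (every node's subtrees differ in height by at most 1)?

Tree (level-order array): [20, 8, 36, 7, 11, 25, 38]
Definition: a tree is height-balanced if, at every node, |h(left) - h(right)| <= 1 (empty subtree has height -1).
Bottom-up per-node check:
  node 7: h_left=-1, h_right=-1, diff=0 [OK], height=0
  node 11: h_left=-1, h_right=-1, diff=0 [OK], height=0
  node 8: h_left=0, h_right=0, diff=0 [OK], height=1
  node 25: h_left=-1, h_right=-1, diff=0 [OK], height=0
  node 38: h_left=-1, h_right=-1, diff=0 [OK], height=0
  node 36: h_left=0, h_right=0, diff=0 [OK], height=1
  node 20: h_left=1, h_right=1, diff=0 [OK], height=2
All nodes satisfy the balance condition.
Result: Balanced


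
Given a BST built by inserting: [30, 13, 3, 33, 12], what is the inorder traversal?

Tree insertion order: [30, 13, 3, 33, 12]
Tree (level-order array): [30, 13, 33, 3, None, None, None, None, 12]
Inorder traversal: [3, 12, 13, 30, 33]


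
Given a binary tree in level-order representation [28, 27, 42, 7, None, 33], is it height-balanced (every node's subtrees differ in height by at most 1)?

Tree (level-order array): [28, 27, 42, 7, None, 33]
Definition: a tree is height-balanced if, at every node, |h(left) - h(right)| <= 1 (empty subtree has height -1).
Bottom-up per-node check:
  node 7: h_left=-1, h_right=-1, diff=0 [OK], height=0
  node 27: h_left=0, h_right=-1, diff=1 [OK], height=1
  node 33: h_left=-1, h_right=-1, diff=0 [OK], height=0
  node 42: h_left=0, h_right=-1, diff=1 [OK], height=1
  node 28: h_left=1, h_right=1, diff=0 [OK], height=2
All nodes satisfy the balance condition.
Result: Balanced


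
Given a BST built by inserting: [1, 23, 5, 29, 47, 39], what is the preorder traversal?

Tree insertion order: [1, 23, 5, 29, 47, 39]
Tree (level-order array): [1, None, 23, 5, 29, None, None, None, 47, 39]
Preorder traversal: [1, 23, 5, 29, 47, 39]


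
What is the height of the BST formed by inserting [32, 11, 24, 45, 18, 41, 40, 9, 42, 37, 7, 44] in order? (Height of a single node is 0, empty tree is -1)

Insertion order: [32, 11, 24, 45, 18, 41, 40, 9, 42, 37, 7, 44]
Tree (level-order array): [32, 11, 45, 9, 24, 41, None, 7, None, 18, None, 40, 42, None, None, None, None, 37, None, None, 44]
Compute height bottom-up (empty subtree = -1):
  height(7) = 1 + max(-1, -1) = 0
  height(9) = 1 + max(0, -1) = 1
  height(18) = 1 + max(-1, -1) = 0
  height(24) = 1 + max(0, -1) = 1
  height(11) = 1 + max(1, 1) = 2
  height(37) = 1 + max(-1, -1) = 0
  height(40) = 1 + max(0, -1) = 1
  height(44) = 1 + max(-1, -1) = 0
  height(42) = 1 + max(-1, 0) = 1
  height(41) = 1 + max(1, 1) = 2
  height(45) = 1 + max(2, -1) = 3
  height(32) = 1 + max(2, 3) = 4
Height = 4


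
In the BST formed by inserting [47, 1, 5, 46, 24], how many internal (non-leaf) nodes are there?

Tree built from: [47, 1, 5, 46, 24]
Tree (level-order array): [47, 1, None, None, 5, None, 46, 24]
Rule: An internal node has at least one child.
Per-node child counts:
  node 47: 1 child(ren)
  node 1: 1 child(ren)
  node 5: 1 child(ren)
  node 46: 1 child(ren)
  node 24: 0 child(ren)
Matching nodes: [47, 1, 5, 46]
Count of internal (non-leaf) nodes: 4


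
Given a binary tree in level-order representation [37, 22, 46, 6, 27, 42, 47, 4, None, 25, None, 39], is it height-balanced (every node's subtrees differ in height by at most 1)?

Tree (level-order array): [37, 22, 46, 6, 27, 42, 47, 4, None, 25, None, 39]
Definition: a tree is height-balanced if, at every node, |h(left) - h(right)| <= 1 (empty subtree has height -1).
Bottom-up per-node check:
  node 4: h_left=-1, h_right=-1, diff=0 [OK], height=0
  node 6: h_left=0, h_right=-1, diff=1 [OK], height=1
  node 25: h_left=-1, h_right=-1, diff=0 [OK], height=0
  node 27: h_left=0, h_right=-1, diff=1 [OK], height=1
  node 22: h_left=1, h_right=1, diff=0 [OK], height=2
  node 39: h_left=-1, h_right=-1, diff=0 [OK], height=0
  node 42: h_left=0, h_right=-1, diff=1 [OK], height=1
  node 47: h_left=-1, h_right=-1, diff=0 [OK], height=0
  node 46: h_left=1, h_right=0, diff=1 [OK], height=2
  node 37: h_left=2, h_right=2, diff=0 [OK], height=3
All nodes satisfy the balance condition.
Result: Balanced


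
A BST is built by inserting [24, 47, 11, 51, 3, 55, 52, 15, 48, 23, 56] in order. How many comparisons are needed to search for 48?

Search path for 48: 24 -> 47 -> 51 -> 48
Found: True
Comparisons: 4


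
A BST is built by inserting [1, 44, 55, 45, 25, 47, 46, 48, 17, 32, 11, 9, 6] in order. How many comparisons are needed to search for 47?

Search path for 47: 1 -> 44 -> 55 -> 45 -> 47
Found: True
Comparisons: 5


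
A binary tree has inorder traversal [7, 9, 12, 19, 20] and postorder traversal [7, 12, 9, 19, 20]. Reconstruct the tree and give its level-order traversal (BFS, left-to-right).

Inorder:   [7, 9, 12, 19, 20]
Postorder: [7, 12, 9, 19, 20]
Algorithm: postorder visits root last, so walk postorder right-to-left;
each value is the root of the current inorder slice — split it at that
value, recurse on the right subtree first, then the left.
Recursive splits:
  root=20; inorder splits into left=[7, 9, 12, 19], right=[]
  root=19; inorder splits into left=[7, 9, 12], right=[]
  root=9; inorder splits into left=[7], right=[12]
  root=12; inorder splits into left=[], right=[]
  root=7; inorder splits into left=[], right=[]
Reconstructed level-order: [20, 19, 9, 7, 12]


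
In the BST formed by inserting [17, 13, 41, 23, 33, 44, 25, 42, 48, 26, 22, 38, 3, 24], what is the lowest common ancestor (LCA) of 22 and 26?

Tree insertion order: [17, 13, 41, 23, 33, 44, 25, 42, 48, 26, 22, 38, 3, 24]
Tree (level-order array): [17, 13, 41, 3, None, 23, 44, None, None, 22, 33, 42, 48, None, None, 25, 38, None, None, None, None, 24, 26]
In a BST, the LCA of p=22, q=26 is the first node v on the
root-to-leaf path with p <= v <= q (go left if both < v, right if both > v).
Walk from root:
  at 17: both 22 and 26 > 17, go right
  at 41: both 22 and 26 < 41, go left
  at 23: 22 <= 23 <= 26, this is the LCA
LCA = 23


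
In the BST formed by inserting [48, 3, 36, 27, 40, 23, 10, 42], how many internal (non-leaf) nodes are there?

Tree built from: [48, 3, 36, 27, 40, 23, 10, 42]
Tree (level-order array): [48, 3, None, None, 36, 27, 40, 23, None, None, 42, 10]
Rule: An internal node has at least one child.
Per-node child counts:
  node 48: 1 child(ren)
  node 3: 1 child(ren)
  node 36: 2 child(ren)
  node 27: 1 child(ren)
  node 23: 1 child(ren)
  node 10: 0 child(ren)
  node 40: 1 child(ren)
  node 42: 0 child(ren)
Matching nodes: [48, 3, 36, 27, 23, 40]
Count of internal (non-leaf) nodes: 6


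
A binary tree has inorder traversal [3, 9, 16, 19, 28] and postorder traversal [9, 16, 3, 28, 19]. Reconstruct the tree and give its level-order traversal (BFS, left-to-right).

Inorder:   [3, 9, 16, 19, 28]
Postorder: [9, 16, 3, 28, 19]
Algorithm: postorder visits root last, so walk postorder right-to-left;
each value is the root of the current inorder slice — split it at that
value, recurse on the right subtree first, then the left.
Recursive splits:
  root=19; inorder splits into left=[3, 9, 16], right=[28]
  root=28; inorder splits into left=[], right=[]
  root=3; inorder splits into left=[], right=[9, 16]
  root=16; inorder splits into left=[9], right=[]
  root=9; inorder splits into left=[], right=[]
Reconstructed level-order: [19, 3, 28, 16, 9]


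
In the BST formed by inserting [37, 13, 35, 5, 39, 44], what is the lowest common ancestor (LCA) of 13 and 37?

Tree insertion order: [37, 13, 35, 5, 39, 44]
Tree (level-order array): [37, 13, 39, 5, 35, None, 44]
In a BST, the LCA of p=13, q=37 is the first node v on the
root-to-leaf path with p <= v <= q (go left if both < v, right if both > v).
Walk from root:
  at 37: 13 <= 37 <= 37, this is the LCA
LCA = 37


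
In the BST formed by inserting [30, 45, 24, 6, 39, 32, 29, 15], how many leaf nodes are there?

Tree built from: [30, 45, 24, 6, 39, 32, 29, 15]
Tree (level-order array): [30, 24, 45, 6, 29, 39, None, None, 15, None, None, 32]
Rule: A leaf has 0 children.
Per-node child counts:
  node 30: 2 child(ren)
  node 24: 2 child(ren)
  node 6: 1 child(ren)
  node 15: 0 child(ren)
  node 29: 0 child(ren)
  node 45: 1 child(ren)
  node 39: 1 child(ren)
  node 32: 0 child(ren)
Matching nodes: [15, 29, 32]
Count of leaf nodes: 3


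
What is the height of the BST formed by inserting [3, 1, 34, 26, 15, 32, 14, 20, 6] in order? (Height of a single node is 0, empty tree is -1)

Insertion order: [3, 1, 34, 26, 15, 32, 14, 20, 6]
Tree (level-order array): [3, 1, 34, None, None, 26, None, 15, 32, 14, 20, None, None, 6]
Compute height bottom-up (empty subtree = -1):
  height(1) = 1 + max(-1, -1) = 0
  height(6) = 1 + max(-1, -1) = 0
  height(14) = 1 + max(0, -1) = 1
  height(20) = 1 + max(-1, -1) = 0
  height(15) = 1 + max(1, 0) = 2
  height(32) = 1 + max(-1, -1) = 0
  height(26) = 1 + max(2, 0) = 3
  height(34) = 1 + max(3, -1) = 4
  height(3) = 1 + max(0, 4) = 5
Height = 5


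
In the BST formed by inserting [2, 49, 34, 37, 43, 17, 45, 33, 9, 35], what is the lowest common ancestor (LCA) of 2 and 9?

Tree insertion order: [2, 49, 34, 37, 43, 17, 45, 33, 9, 35]
Tree (level-order array): [2, None, 49, 34, None, 17, 37, 9, 33, 35, 43, None, None, None, None, None, None, None, 45]
In a BST, the LCA of p=2, q=9 is the first node v on the
root-to-leaf path with p <= v <= q (go left if both < v, right if both > v).
Walk from root:
  at 2: 2 <= 2 <= 9, this is the LCA
LCA = 2


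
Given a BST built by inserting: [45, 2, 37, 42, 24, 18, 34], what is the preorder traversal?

Tree insertion order: [45, 2, 37, 42, 24, 18, 34]
Tree (level-order array): [45, 2, None, None, 37, 24, 42, 18, 34]
Preorder traversal: [45, 2, 37, 24, 18, 34, 42]


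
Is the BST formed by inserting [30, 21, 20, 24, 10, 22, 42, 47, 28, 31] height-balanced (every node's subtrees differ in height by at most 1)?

Tree (level-order array): [30, 21, 42, 20, 24, 31, 47, 10, None, 22, 28]
Definition: a tree is height-balanced if, at every node, |h(left) - h(right)| <= 1 (empty subtree has height -1).
Bottom-up per-node check:
  node 10: h_left=-1, h_right=-1, diff=0 [OK], height=0
  node 20: h_left=0, h_right=-1, diff=1 [OK], height=1
  node 22: h_left=-1, h_right=-1, diff=0 [OK], height=0
  node 28: h_left=-1, h_right=-1, diff=0 [OK], height=0
  node 24: h_left=0, h_right=0, diff=0 [OK], height=1
  node 21: h_left=1, h_right=1, diff=0 [OK], height=2
  node 31: h_left=-1, h_right=-1, diff=0 [OK], height=0
  node 47: h_left=-1, h_right=-1, diff=0 [OK], height=0
  node 42: h_left=0, h_right=0, diff=0 [OK], height=1
  node 30: h_left=2, h_right=1, diff=1 [OK], height=3
All nodes satisfy the balance condition.
Result: Balanced


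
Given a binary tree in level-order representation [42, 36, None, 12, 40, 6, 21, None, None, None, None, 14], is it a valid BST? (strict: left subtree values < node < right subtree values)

Level-order array: [42, 36, None, 12, 40, 6, 21, None, None, None, None, 14]
Validate using subtree bounds (lo, hi): at each node, require lo < value < hi,
then recurse left with hi=value and right with lo=value.
Preorder trace (stopping at first violation):
  at node 42 with bounds (-inf, +inf): OK
  at node 36 with bounds (-inf, 42): OK
  at node 12 with bounds (-inf, 36): OK
  at node 6 with bounds (-inf, 12): OK
  at node 21 with bounds (12, 36): OK
  at node 14 with bounds (12, 21): OK
  at node 40 with bounds (36, 42): OK
No violation found at any node.
Result: Valid BST


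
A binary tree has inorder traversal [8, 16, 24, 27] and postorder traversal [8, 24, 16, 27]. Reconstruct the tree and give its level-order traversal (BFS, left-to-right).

Inorder:   [8, 16, 24, 27]
Postorder: [8, 24, 16, 27]
Algorithm: postorder visits root last, so walk postorder right-to-left;
each value is the root of the current inorder slice — split it at that
value, recurse on the right subtree first, then the left.
Recursive splits:
  root=27; inorder splits into left=[8, 16, 24], right=[]
  root=16; inorder splits into left=[8], right=[24]
  root=24; inorder splits into left=[], right=[]
  root=8; inorder splits into left=[], right=[]
Reconstructed level-order: [27, 16, 8, 24]


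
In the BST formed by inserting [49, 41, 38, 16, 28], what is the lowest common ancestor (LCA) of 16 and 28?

Tree insertion order: [49, 41, 38, 16, 28]
Tree (level-order array): [49, 41, None, 38, None, 16, None, None, 28]
In a BST, the LCA of p=16, q=28 is the first node v on the
root-to-leaf path with p <= v <= q (go left if both < v, right if both > v).
Walk from root:
  at 49: both 16 and 28 < 49, go left
  at 41: both 16 and 28 < 41, go left
  at 38: both 16 and 28 < 38, go left
  at 16: 16 <= 16 <= 28, this is the LCA
LCA = 16


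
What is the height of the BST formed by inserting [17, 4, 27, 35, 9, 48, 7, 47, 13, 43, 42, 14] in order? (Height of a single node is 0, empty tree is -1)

Insertion order: [17, 4, 27, 35, 9, 48, 7, 47, 13, 43, 42, 14]
Tree (level-order array): [17, 4, 27, None, 9, None, 35, 7, 13, None, 48, None, None, None, 14, 47, None, None, None, 43, None, 42]
Compute height bottom-up (empty subtree = -1):
  height(7) = 1 + max(-1, -1) = 0
  height(14) = 1 + max(-1, -1) = 0
  height(13) = 1 + max(-1, 0) = 1
  height(9) = 1 + max(0, 1) = 2
  height(4) = 1 + max(-1, 2) = 3
  height(42) = 1 + max(-1, -1) = 0
  height(43) = 1 + max(0, -1) = 1
  height(47) = 1 + max(1, -1) = 2
  height(48) = 1 + max(2, -1) = 3
  height(35) = 1 + max(-1, 3) = 4
  height(27) = 1 + max(-1, 4) = 5
  height(17) = 1 + max(3, 5) = 6
Height = 6


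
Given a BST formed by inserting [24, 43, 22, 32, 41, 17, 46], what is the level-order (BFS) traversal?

Tree insertion order: [24, 43, 22, 32, 41, 17, 46]
Tree (level-order array): [24, 22, 43, 17, None, 32, 46, None, None, None, 41]
BFS from the root, enqueuing left then right child of each popped node:
  queue [24] -> pop 24, enqueue [22, 43], visited so far: [24]
  queue [22, 43] -> pop 22, enqueue [17], visited so far: [24, 22]
  queue [43, 17] -> pop 43, enqueue [32, 46], visited so far: [24, 22, 43]
  queue [17, 32, 46] -> pop 17, enqueue [none], visited so far: [24, 22, 43, 17]
  queue [32, 46] -> pop 32, enqueue [41], visited so far: [24, 22, 43, 17, 32]
  queue [46, 41] -> pop 46, enqueue [none], visited so far: [24, 22, 43, 17, 32, 46]
  queue [41] -> pop 41, enqueue [none], visited so far: [24, 22, 43, 17, 32, 46, 41]
Result: [24, 22, 43, 17, 32, 46, 41]


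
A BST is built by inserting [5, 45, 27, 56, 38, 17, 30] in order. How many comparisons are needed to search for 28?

Search path for 28: 5 -> 45 -> 27 -> 38 -> 30
Found: False
Comparisons: 5


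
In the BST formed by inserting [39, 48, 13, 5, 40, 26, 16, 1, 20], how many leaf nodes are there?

Tree built from: [39, 48, 13, 5, 40, 26, 16, 1, 20]
Tree (level-order array): [39, 13, 48, 5, 26, 40, None, 1, None, 16, None, None, None, None, None, None, 20]
Rule: A leaf has 0 children.
Per-node child counts:
  node 39: 2 child(ren)
  node 13: 2 child(ren)
  node 5: 1 child(ren)
  node 1: 0 child(ren)
  node 26: 1 child(ren)
  node 16: 1 child(ren)
  node 20: 0 child(ren)
  node 48: 1 child(ren)
  node 40: 0 child(ren)
Matching nodes: [1, 20, 40]
Count of leaf nodes: 3


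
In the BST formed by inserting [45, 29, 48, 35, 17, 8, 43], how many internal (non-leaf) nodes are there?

Tree built from: [45, 29, 48, 35, 17, 8, 43]
Tree (level-order array): [45, 29, 48, 17, 35, None, None, 8, None, None, 43]
Rule: An internal node has at least one child.
Per-node child counts:
  node 45: 2 child(ren)
  node 29: 2 child(ren)
  node 17: 1 child(ren)
  node 8: 0 child(ren)
  node 35: 1 child(ren)
  node 43: 0 child(ren)
  node 48: 0 child(ren)
Matching nodes: [45, 29, 17, 35]
Count of internal (non-leaf) nodes: 4


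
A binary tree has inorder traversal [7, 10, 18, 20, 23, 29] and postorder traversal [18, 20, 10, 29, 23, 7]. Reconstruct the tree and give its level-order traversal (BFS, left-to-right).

Inorder:   [7, 10, 18, 20, 23, 29]
Postorder: [18, 20, 10, 29, 23, 7]
Algorithm: postorder visits root last, so walk postorder right-to-left;
each value is the root of the current inorder slice — split it at that
value, recurse on the right subtree first, then the left.
Recursive splits:
  root=7; inorder splits into left=[], right=[10, 18, 20, 23, 29]
  root=23; inorder splits into left=[10, 18, 20], right=[29]
  root=29; inorder splits into left=[], right=[]
  root=10; inorder splits into left=[], right=[18, 20]
  root=20; inorder splits into left=[18], right=[]
  root=18; inorder splits into left=[], right=[]
Reconstructed level-order: [7, 23, 10, 29, 20, 18]


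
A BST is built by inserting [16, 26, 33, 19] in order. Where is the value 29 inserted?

Starting tree (level order): [16, None, 26, 19, 33]
Insertion path: 16 -> 26 -> 33
Result: insert 29 as left child of 33
Final tree (level order): [16, None, 26, 19, 33, None, None, 29]


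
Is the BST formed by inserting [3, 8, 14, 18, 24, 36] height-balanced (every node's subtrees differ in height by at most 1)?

Tree (level-order array): [3, None, 8, None, 14, None, 18, None, 24, None, 36]
Definition: a tree is height-balanced if, at every node, |h(left) - h(right)| <= 1 (empty subtree has height -1).
Bottom-up per-node check:
  node 36: h_left=-1, h_right=-1, diff=0 [OK], height=0
  node 24: h_left=-1, h_right=0, diff=1 [OK], height=1
  node 18: h_left=-1, h_right=1, diff=2 [FAIL (|-1-1|=2 > 1)], height=2
  node 14: h_left=-1, h_right=2, diff=3 [FAIL (|-1-2|=3 > 1)], height=3
  node 8: h_left=-1, h_right=3, diff=4 [FAIL (|-1-3|=4 > 1)], height=4
  node 3: h_left=-1, h_right=4, diff=5 [FAIL (|-1-4|=5 > 1)], height=5
Node 18 violates the condition: |-1 - 1| = 2 > 1.
Result: Not balanced


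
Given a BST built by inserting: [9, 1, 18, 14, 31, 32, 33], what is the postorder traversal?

Tree insertion order: [9, 1, 18, 14, 31, 32, 33]
Tree (level-order array): [9, 1, 18, None, None, 14, 31, None, None, None, 32, None, 33]
Postorder traversal: [1, 14, 33, 32, 31, 18, 9]


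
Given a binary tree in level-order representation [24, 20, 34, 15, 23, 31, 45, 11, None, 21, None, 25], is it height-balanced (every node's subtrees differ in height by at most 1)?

Tree (level-order array): [24, 20, 34, 15, 23, 31, 45, 11, None, 21, None, 25]
Definition: a tree is height-balanced if, at every node, |h(left) - h(right)| <= 1 (empty subtree has height -1).
Bottom-up per-node check:
  node 11: h_left=-1, h_right=-1, diff=0 [OK], height=0
  node 15: h_left=0, h_right=-1, diff=1 [OK], height=1
  node 21: h_left=-1, h_right=-1, diff=0 [OK], height=0
  node 23: h_left=0, h_right=-1, diff=1 [OK], height=1
  node 20: h_left=1, h_right=1, diff=0 [OK], height=2
  node 25: h_left=-1, h_right=-1, diff=0 [OK], height=0
  node 31: h_left=0, h_right=-1, diff=1 [OK], height=1
  node 45: h_left=-1, h_right=-1, diff=0 [OK], height=0
  node 34: h_left=1, h_right=0, diff=1 [OK], height=2
  node 24: h_left=2, h_right=2, diff=0 [OK], height=3
All nodes satisfy the balance condition.
Result: Balanced


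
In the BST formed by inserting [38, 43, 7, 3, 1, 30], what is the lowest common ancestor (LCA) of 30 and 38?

Tree insertion order: [38, 43, 7, 3, 1, 30]
Tree (level-order array): [38, 7, 43, 3, 30, None, None, 1]
In a BST, the LCA of p=30, q=38 is the first node v on the
root-to-leaf path with p <= v <= q (go left if both < v, right if both > v).
Walk from root:
  at 38: 30 <= 38 <= 38, this is the LCA
LCA = 38


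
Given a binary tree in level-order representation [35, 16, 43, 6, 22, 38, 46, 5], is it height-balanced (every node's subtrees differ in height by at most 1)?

Tree (level-order array): [35, 16, 43, 6, 22, 38, 46, 5]
Definition: a tree is height-balanced if, at every node, |h(left) - h(right)| <= 1 (empty subtree has height -1).
Bottom-up per-node check:
  node 5: h_left=-1, h_right=-1, diff=0 [OK], height=0
  node 6: h_left=0, h_right=-1, diff=1 [OK], height=1
  node 22: h_left=-1, h_right=-1, diff=0 [OK], height=0
  node 16: h_left=1, h_right=0, diff=1 [OK], height=2
  node 38: h_left=-1, h_right=-1, diff=0 [OK], height=0
  node 46: h_left=-1, h_right=-1, diff=0 [OK], height=0
  node 43: h_left=0, h_right=0, diff=0 [OK], height=1
  node 35: h_left=2, h_right=1, diff=1 [OK], height=3
All nodes satisfy the balance condition.
Result: Balanced


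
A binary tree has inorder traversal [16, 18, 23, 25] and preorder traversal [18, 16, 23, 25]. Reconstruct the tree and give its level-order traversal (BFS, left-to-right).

Inorder:  [16, 18, 23, 25]
Preorder: [18, 16, 23, 25]
Algorithm: preorder visits root first, so consume preorder in order;
for each root, split the current inorder slice at that value into
left-subtree inorder and right-subtree inorder, then recurse.
Recursive splits:
  root=18; inorder splits into left=[16], right=[23, 25]
  root=16; inorder splits into left=[], right=[]
  root=23; inorder splits into left=[], right=[25]
  root=25; inorder splits into left=[], right=[]
Reconstructed level-order: [18, 16, 23, 25]


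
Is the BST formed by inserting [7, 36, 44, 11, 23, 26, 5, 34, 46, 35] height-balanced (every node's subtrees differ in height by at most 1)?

Tree (level-order array): [7, 5, 36, None, None, 11, 44, None, 23, None, 46, None, 26, None, None, None, 34, None, 35]
Definition: a tree is height-balanced if, at every node, |h(left) - h(right)| <= 1 (empty subtree has height -1).
Bottom-up per-node check:
  node 5: h_left=-1, h_right=-1, diff=0 [OK], height=0
  node 35: h_left=-1, h_right=-1, diff=0 [OK], height=0
  node 34: h_left=-1, h_right=0, diff=1 [OK], height=1
  node 26: h_left=-1, h_right=1, diff=2 [FAIL (|-1-1|=2 > 1)], height=2
  node 23: h_left=-1, h_right=2, diff=3 [FAIL (|-1-2|=3 > 1)], height=3
  node 11: h_left=-1, h_right=3, diff=4 [FAIL (|-1-3|=4 > 1)], height=4
  node 46: h_left=-1, h_right=-1, diff=0 [OK], height=0
  node 44: h_left=-1, h_right=0, diff=1 [OK], height=1
  node 36: h_left=4, h_right=1, diff=3 [FAIL (|4-1|=3 > 1)], height=5
  node 7: h_left=0, h_right=5, diff=5 [FAIL (|0-5|=5 > 1)], height=6
Node 26 violates the condition: |-1 - 1| = 2 > 1.
Result: Not balanced


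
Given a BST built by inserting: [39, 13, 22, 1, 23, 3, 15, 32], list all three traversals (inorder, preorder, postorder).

Tree insertion order: [39, 13, 22, 1, 23, 3, 15, 32]
Tree (level-order array): [39, 13, None, 1, 22, None, 3, 15, 23, None, None, None, None, None, 32]
Inorder (L, root, R): [1, 3, 13, 15, 22, 23, 32, 39]
Preorder (root, L, R): [39, 13, 1, 3, 22, 15, 23, 32]
Postorder (L, R, root): [3, 1, 15, 32, 23, 22, 13, 39]


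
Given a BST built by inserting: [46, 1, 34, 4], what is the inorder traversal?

Tree insertion order: [46, 1, 34, 4]
Tree (level-order array): [46, 1, None, None, 34, 4]
Inorder traversal: [1, 4, 34, 46]


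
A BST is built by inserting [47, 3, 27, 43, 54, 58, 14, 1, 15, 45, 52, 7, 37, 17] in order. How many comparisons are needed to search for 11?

Search path for 11: 47 -> 3 -> 27 -> 14 -> 7
Found: False
Comparisons: 5


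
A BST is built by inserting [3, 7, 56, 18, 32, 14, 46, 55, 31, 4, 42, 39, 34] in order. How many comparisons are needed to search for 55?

Search path for 55: 3 -> 7 -> 56 -> 18 -> 32 -> 46 -> 55
Found: True
Comparisons: 7


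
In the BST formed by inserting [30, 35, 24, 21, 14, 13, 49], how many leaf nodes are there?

Tree built from: [30, 35, 24, 21, 14, 13, 49]
Tree (level-order array): [30, 24, 35, 21, None, None, 49, 14, None, None, None, 13]
Rule: A leaf has 0 children.
Per-node child counts:
  node 30: 2 child(ren)
  node 24: 1 child(ren)
  node 21: 1 child(ren)
  node 14: 1 child(ren)
  node 13: 0 child(ren)
  node 35: 1 child(ren)
  node 49: 0 child(ren)
Matching nodes: [13, 49]
Count of leaf nodes: 2


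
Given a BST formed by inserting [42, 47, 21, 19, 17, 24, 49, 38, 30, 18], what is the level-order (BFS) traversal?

Tree insertion order: [42, 47, 21, 19, 17, 24, 49, 38, 30, 18]
Tree (level-order array): [42, 21, 47, 19, 24, None, 49, 17, None, None, 38, None, None, None, 18, 30]
BFS from the root, enqueuing left then right child of each popped node:
  queue [42] -> pop 42, enqueue [21, 47], visited so far: [42]
  queue [21, 47] -> pop 21, enqueue [19, 24], visited so far: [42, 21]
  queue [47, 19, 24] -> pop 47, enqueue [49], visited so far: [42, 21, 47]
  queue [19, 24, 49] -> pop 19, enqueue [17], visited so far: [42, 21, 47, 19]
  queue [24, 49, 17] -> pop 24, enqueue [38], visited so far: [42, 21, 47, 19, 24]
  queue [49, 17, 38] -> pop 49, enqueue [none], visited so far: [42, 21, 47, 19, 24, 49]
  queue [17, 38] -> pop 17, enqueue [18], visited so far: [42, 21, 47, 19, 24, 49, 17]
  queue [38, 18] -> pop 38, enqueue [30], visited so far: [42, 21, 47, 19, 24, 49, 17, 38]
  queue [18, 30] -> pop 18, enqueue [none], visited so far: [42, 21, 47, 19, 24, 49, 17, 38, 18]
  queue [30] -> pop 30, enqueue [none], visited so far: [42, 21, 47, 19, 24, 49, 17, 38, 18, 30]
Result: [42, 21, 47, 19, 24, 49, 17, 38, 18, 30]


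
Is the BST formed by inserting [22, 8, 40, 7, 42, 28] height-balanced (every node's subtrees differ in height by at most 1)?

Tree (level-order array): [22, 8, 40, 7, None, 28, 42]
Definition: a tree is height-balanced if, at every node, |h(left) - h(right)| <= 1 (empty subtree has height -1).
Bottom-up per-node check:
  node 7: h_left=-1, h_right=-1, diff=0 [OK], height=0
  node 8: h_left=0, h_right=-1, diff=1 [OK], height=1
  node 28: h_left=-1, h_right=-1, diff=0 [OK], height=0
  node 42: h_left=-1, h_right=-1, diff=0 [OK], height=0
  node 40: h_left=0, h_right=0, diff=0 [OK], height=1
  node 22: h_left=1, h_right=1, diff=0 [OK], height=2
All nodes satisfy the balance condition.
Result: Balanced


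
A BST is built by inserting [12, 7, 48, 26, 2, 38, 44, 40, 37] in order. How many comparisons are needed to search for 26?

Search path for 26: 12 -> 48 -> 26
Found: True
Comparisons: 3


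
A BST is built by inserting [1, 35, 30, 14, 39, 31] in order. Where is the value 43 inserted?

Starting tree (level order): [1, None, 35, 30, 39, 14, 31]
Insertion path: 1 -> 35 -> 39
Result: insert 43 as right child of 39
Final tree (level order): [1, None, 35, 30, 39, 14, 31, None, 43]


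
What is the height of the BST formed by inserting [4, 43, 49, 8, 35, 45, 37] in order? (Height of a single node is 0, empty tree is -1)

Insertion order: [4, 43, 49, 8, 35, 45, 37]
Tree (level-order array): [4, None, 43, 8, 49, None, 35, 45, None, None, 37]
Compute height bottom-up (empty subtree = -1):
  height(37) = 1 + max(-1, -1) = 0
  height(35) = 1 + max(-1, 0) = 1
  height(8) = 1 + max(-1, 1) = 2
  height(45) = 1 + max(-1, -1) = 0
  height(49) = 1 + max(0, -1) = 1
  height(43) = 1 + max(2, 1) = 3
  height(4) = 1 + max(-1, 3) = 4
Height = 4


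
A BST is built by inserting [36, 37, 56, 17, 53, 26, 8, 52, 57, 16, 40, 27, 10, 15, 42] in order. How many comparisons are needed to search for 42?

Search path for 42: 36 -> 37 -> 56 -> 53 -> 52 -> 40 -> 42
Found: True
Comparisons: 7


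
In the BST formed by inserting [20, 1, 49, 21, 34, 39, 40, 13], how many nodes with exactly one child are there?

Tree built from: [20, 1, 49, 21, 34, 39, 40, 13]
Tree (level-order array): [20, 1, 49, None, 13, 21, None, None, None, None, 34, None, 39, None, 40]
Rule: These are nodes with exactly 1 non-null child.
Per-node child counts:
  node 20: 2 child(ren)
  node 1: 1 child(ren)
  node 13: 0 child(ren)
  node 49: 1 child(ren)
  node 21: 1 child(ren)
  node 34: 1 child(ren)
  node 39: 1 child(ren)
  node 40: 0 child(ren)
Matching nodes: [1, 49, 21, 34, 39]
Count of nodes with exactly one child: 5


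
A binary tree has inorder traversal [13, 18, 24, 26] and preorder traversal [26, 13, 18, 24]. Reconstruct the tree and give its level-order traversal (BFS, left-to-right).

Inorder:  [13, 18, 24, 26]
Preorder: [26, 13, 18, 24]
Algorithm: preorder visits root first, so consume preorder in order;
for each root, split the current inorder slice at that value into
left-subtree inorder and right-subtree inorder, then recurse.
Recursive splits:
  root=26; inorder splits into left=[13, 18, 24], right=[]
  root=13; inorder splits into left=[], right=[18, 24]
  root=18; inorder splits into left=[], right=[24]
  root=24; inorder splits into left=[], right=[]
Reconstructed level-order: [26, 13, 18, 24]


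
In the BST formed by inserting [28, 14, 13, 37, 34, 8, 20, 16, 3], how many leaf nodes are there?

Tree built from: [28, 14, 13, 37, 34, 8, 20, 16, 3]
Tree (level-order array): [28, 14, 37, 13, 20, 34, None, 8, None, 16, None, None, None, 3]
Rule: A leaf has 0 children.
Per-node child counts:
  node 28: 2 child(ren)
  node 14: 2 child(ren)
  node 13: 1 child(ren)
  node 8: 1 child(ren)
  node 3: 0 child(ren)
  node 20: 1 child(ren)
  node 16: 0 child(ren)
  node 37: 1 child(ren)
  node 34: 0 child(ren)
Matching nodes: [3, 16, 34]
Count of leaf nodes: 3


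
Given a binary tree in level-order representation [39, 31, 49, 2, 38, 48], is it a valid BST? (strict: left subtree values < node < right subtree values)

Level-order array: [39, 31, 49, 2, 38, 48]
Validate using subtree bounds (lo, hi): at each node, require lo < value < hi,
then recurse left with hi=value and right with lo=value.
Preorder trace (stopping at first violation):
  at node 39 with bounds (-inf, +inf): OK
  at node 31 with bounds (-inf, 39): OK
  at node 2 with bounds (-inf, 31): OK
  at node 38 with bounds (31, 39): OK
  at node 49 with bounds (39, +inf): OK
  at node 48 with bounds (39, 49): OK
No violation found at any node.
Result: Valid BST


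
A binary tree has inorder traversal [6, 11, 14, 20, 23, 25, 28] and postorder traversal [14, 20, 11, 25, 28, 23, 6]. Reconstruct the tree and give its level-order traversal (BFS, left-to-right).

Inorder:   [6, 11, 14, 20, 23, 25, 28]
Postorder: [14, 20, 11, 25, 28, 23, 6]
Algorithm: postorder visits root last, so walk postorder right-to-left;
each value is the root of the current inorder slice — split it at that
value, recurse on the right subtree first, then the left.
Recursive splits:
  root=6; inorder splits into left=[], right=[11, 14, 20, 23, 25, 28]
  root=23; inorder splits into left=[11, 14, 20], right=[25, 28]
  root=28; inorder splits into left=[25], right=[]
  root=25; inorder splits into left=[], right=[]
  root=11; inorder splits into left=[], right=[14, 20]
  root=20; inorder splits into left=[14], right=[]
  root=14; inorder splits into left=[], right=[]
Reconstructed level-order: [6, 23, 11, 28, 20, 25, 14]


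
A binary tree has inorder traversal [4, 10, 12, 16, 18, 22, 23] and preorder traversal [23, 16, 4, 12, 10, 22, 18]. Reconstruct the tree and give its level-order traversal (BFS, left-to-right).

Inorder:  [4, 10, 12, 16, 18, 22, 23]
Preorder: [23, 16, 4, 12, 10, 22, 18]
Algorithm: preorder visits root first, so consume preorder in order;
for each root, split the current inorder slice at that value into
left-subtree inorder and right-subtree inorder, then recurse.
Recursive splits:
  root=23; inorder splits into left=[4, 10, 12, 16, 18, 22], right=[]
  root=16; inorder splits into left=[4, 10, 12], right=[18, 22]
  root=4; inorder splits into left=[], right=[10, 12]
  root=12; inorder splits into left=[10], right=[]
  root=10; inorder splits into left=[], right=[]
  root=22; inorder splits into left=[18], right=[]
  root=18; inorder splits into left=[], right=[]
Reconstructed level-order: [23, 16, 4, 22, 12, 18, 10]


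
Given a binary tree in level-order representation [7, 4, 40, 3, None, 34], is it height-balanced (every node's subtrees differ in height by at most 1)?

Tree (level-order array): [7, 4, 40, 3, None, 34]
Definition: a tree is height-balanced if, at every node, |h(left) - h(right)| <= 1 (empty subtree has height -1).
Bottom-up per-node check:
  node 3: h_left=-1, h_right=-1, diff=0 [OK], height=0
  node 4: h_left=0, h_right=-1, diff=1 [OK], height=1
  node 34: h_left=-1, h_right=-1, diff=0 [OK], height=0
  node 40: h_left=0, h_right=-1, diff=1 [OK], height=1
  node 7: h_left=1, h_right=1, diff=0 [OK], height=2
All nodes satisfy the balance condition.
Result: Balanced


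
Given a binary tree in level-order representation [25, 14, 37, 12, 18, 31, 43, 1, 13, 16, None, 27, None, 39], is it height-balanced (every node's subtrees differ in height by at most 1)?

Tree (level-order array): [25, 14, 37, 12, 18, 31, 43, 1, 13, 16, None, 27, None, 39]
Definition: a tree is height-balanced if, at every node, |h(left) - h(right)| <= 1 (empty subtree has height -1).
Bottom-up per-node check:
  node 1: h_left=-1, h_right=-1, diff=0 [OK], height=0
  node 13: h_left=-1, h_right=-1, diff=0 [OK], height=0
  node 12: h_left=0, h_right=0, diff=0 [OK], height=1
  node 16: h_left=-1, h_right=-1, diff=0 [OK], height=0
  node 18: h_left=0, h_right=-1, diff=1 [OK], height=1
  node 14: h_left=1, h_right=1, diff=0 [OK], height=2
  node 27: h_left=-1, h_right=-1, diff=0 [OK], height=0
  node 31: h_left=0, h_right=-1, diff=1 [OK], height=1
  node 39: h_left=-1, h_right=-1, diff=0 [OK], height=0
  node 43: h_left=0, h_right=-1, diff=1 [OK], height=1
  node 37: h_left=1, h_right=1, diff=0 [OK], height=2
  node 25: h_left=2, h_right=2, diff=0 [OK], height=3
All nodes satisfy the balance condition.
Result: Balanced


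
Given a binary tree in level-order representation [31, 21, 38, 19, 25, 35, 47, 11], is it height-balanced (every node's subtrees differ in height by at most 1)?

Tree (level-order array): [31, 21, 38, 19, 25, 35, 47, 11]
Definition: a tree is height-balanced if, at every node, |h(left) - h(right)| <= 1 (empty subtree has height -1).
Bottom-up per-node check:
  node 11: h_left=-1, h_right=-1, diff=0 [OK], height=0
  node 19: h_left=0, h_right=-1, diff=1 [OK], height=1
  node 25: h_left=-1, h_right=-1, diff=0 [OK], height=0
  node 21: h_left=1, h_right=0, diff=1 [OK], height=2
  node 35: h_left=-1, h_right=-1, diff=0 [OK], height=0
  node 47: h_left=-1, h_right=-1, diff=0 [OK], height=0
  node 38: h_left=0, h_right=0, diff=0 [OK], height=1
  node 31: h_left=2, h_right=1, diff=1 [OK], height=3
All nodes satisfy the balance condition.
Result: Balanced


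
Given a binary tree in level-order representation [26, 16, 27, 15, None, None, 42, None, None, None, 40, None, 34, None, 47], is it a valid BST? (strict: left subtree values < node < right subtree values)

Level-order array: [26, 16, 27, 15, None, None, 42, None, None, None, 40, None, 34, None, 47]
Validate using subtree bounds (lo, hi): at each node, require lo < value < hi,
then recurse left with hi=value and right with lo=value.
Preorder trace (stopping at first violation):
  at node 26 with bounds (-inf, +inf): OK
  at node 16 with bounds (-inf, 26): OK
  at node 15 with bounds (-inf, 16): OK
  at node 27 with bounds (26, +inf): OK
  at node 42 with bounds (27, +inf): OK
  at node 40 with bounds (42, +inf): VIOLATION
Node 40 violates its bound: not (42 < 40 < +inf).
Result: Not a valid BST
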